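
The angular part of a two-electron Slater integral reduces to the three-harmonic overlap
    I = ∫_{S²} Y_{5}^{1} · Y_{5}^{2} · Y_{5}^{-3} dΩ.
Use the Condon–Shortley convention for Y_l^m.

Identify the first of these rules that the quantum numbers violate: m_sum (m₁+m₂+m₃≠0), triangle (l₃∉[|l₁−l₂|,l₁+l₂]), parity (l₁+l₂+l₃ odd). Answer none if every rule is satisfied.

Σmᵢ = 0  ✓
l₃∈[|l₁−l₂|,l₁+l₂]=[0,10], have l₃=5  ✓
Σlᵢ = 15 ⇒ odd  ✗

parity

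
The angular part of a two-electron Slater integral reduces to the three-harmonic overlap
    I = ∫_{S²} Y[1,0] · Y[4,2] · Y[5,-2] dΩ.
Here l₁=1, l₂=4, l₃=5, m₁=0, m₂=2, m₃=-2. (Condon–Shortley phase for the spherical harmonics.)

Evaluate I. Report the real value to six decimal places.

Checks pass: Σm=0; 10 even; l₃=5∈[3,5].
(2·1+1)(2·4+1)(2·5+1) = 297
Δ: 0! 2! 8! / 11! → 1/495
sum: t=0:+1/576 = 1/576
3j²(1 4 5; 0 0 0) = Δ·Π!·Σ² = 5/99  (sign -1)
sum: t=0:+1/1440 = 1/1440
3j²(1 4 5; 0 2 -2) = Δ·Π!·Σ² = 7/165  (sign -1)
combine: 4πI² = 297·5/99·7/165 = 7/11
take √, sign +1: I = 0.22503380

0.225034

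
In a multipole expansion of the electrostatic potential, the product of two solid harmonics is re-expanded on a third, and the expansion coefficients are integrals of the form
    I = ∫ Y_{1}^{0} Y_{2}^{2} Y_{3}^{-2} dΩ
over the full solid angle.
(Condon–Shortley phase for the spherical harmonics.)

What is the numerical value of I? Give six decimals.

0.184674

m-sum 0 ✓  L=6 even ✓  1≤3≤3 ✓
Π(2lᵢ+1) = 3×5×7 = 105
triangle coeff Δ(1,2,3) = 1/105
Σ_t [0,0]: t=0:+1/4 = 1/4
(3j)²=3/35 [(1 2 3; 0 0 0)], sign=-1
Σ_t [0,0]: t=0:+1/24 = 1/24
(3j)²=1/21 [(1 2 3; 0 2 -2)], sign=-1
⇒ 4πI² = 3/7
I = (+1)√(3/7/(4π)) = 0.18467439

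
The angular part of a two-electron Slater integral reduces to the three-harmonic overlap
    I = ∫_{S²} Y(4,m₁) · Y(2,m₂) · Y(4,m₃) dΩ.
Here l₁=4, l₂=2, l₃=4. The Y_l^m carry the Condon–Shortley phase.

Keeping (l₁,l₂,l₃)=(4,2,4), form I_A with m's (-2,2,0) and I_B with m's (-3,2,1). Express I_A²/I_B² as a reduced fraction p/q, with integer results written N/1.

Shared (l₁,l₂,l₃)=(4,2,4): N and (l;000)² cancel in I_A²/I_B².
A: Δ = 2!·6!·2!/11! = 1/13860; Racah Σ t=2..2: t=2:+1/192 = 1/192; ⇒ 3j(4 2 4; -2 2 0)² = 3/77, sgn +1
B: Δ = 2!·6!·2!/11! = 1/13860; Racah Σ t=2..2: t=2:+1/480 = 1/480; ⇒ 3j(4 2 4; -3 2 1)² = 3/110, sgn -1
I_A²/I_B² = (3/77)/(3/110) = 10/7

10/7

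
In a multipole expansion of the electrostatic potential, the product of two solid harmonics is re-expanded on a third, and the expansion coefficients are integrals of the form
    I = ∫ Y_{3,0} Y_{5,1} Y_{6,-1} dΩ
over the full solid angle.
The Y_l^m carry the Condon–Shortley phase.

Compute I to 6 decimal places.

Rules hold: Σm=0, L=14 even, 2≤6≤8.
N = 7·11·13 = 1001
Δ = 2!·4!·8!/15! = 1/675675
Racah Σ t=0..2: t=0:+1/8640 t=1:−1/2304 t=2:+1/8640 = -7/34560
⇒ 3j(3 5 6; 0 0 0)² = 7/429, sgn -1
Racah Σ t=0..2: t=0:+1/17280 t=1:−1/2880 t=2:+1/6912 = -1/6912
⇒ 3j(3 5 6; 0 1 -1)² = 5/429, sgn +1
4πI² = N·(3j₀)²·(3jₘ)² = 245/1287
I = -1·√(0.190365/4π) = -0.12308038

-0.123080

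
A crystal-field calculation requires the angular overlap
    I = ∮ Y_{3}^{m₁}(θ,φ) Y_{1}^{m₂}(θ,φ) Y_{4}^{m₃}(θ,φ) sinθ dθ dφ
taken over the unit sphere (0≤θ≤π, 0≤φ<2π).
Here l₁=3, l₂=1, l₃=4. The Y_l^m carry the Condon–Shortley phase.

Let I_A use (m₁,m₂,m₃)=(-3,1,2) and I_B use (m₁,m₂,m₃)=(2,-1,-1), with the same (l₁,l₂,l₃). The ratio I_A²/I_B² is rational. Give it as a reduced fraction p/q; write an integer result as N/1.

1/3

Same 3,1,4: normalisation and zero-m 3j drop out of the ratio.
A: Δ: 0! 6! 2! / 9! → 1/252; sum: t=0:+1/1440 = 1/1440; 3j²(3 1 4; -3 1 2) = Δ·Π!·Σ² = 1/252  (sign +1)
B: Δ: 0! 6! 2! / 9! → 1/252; sum: t=0:+1/240 = 1/240; 3j²(3 1 4; 2 -1 -1) = Δ·Π!·Σ² = 1/84  (sign -1)
I_A²/I_B² = (1/252)/(1/84) = 1/3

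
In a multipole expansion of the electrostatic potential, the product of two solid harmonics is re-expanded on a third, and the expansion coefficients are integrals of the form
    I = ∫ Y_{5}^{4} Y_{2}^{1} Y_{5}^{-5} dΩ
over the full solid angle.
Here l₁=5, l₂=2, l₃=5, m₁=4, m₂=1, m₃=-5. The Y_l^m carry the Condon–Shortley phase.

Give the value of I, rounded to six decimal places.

m-sum 0 ✓  L=12 even ✓  3≤5≤7 ✓
Π(2lᵢ+1) = 11×5×11 = 605
triangle coeff Δ(5,2,5) = 1/38610
Σ_t [0,2]: t=0:+1/2880 t=1:−1/576 t=2:+1/2880 = -1/960
(3j)²=10/429 [(5 2 5; 0 0 0)], sign=+1
Σ_t [1,1]: t=1:−1/80640 = -1/80640
(3j)²=9/286 [(5 2 5; 4 1 -5)], sign=-1
⇒ 4πI² = 75/169
I = (-1)√(75/169/(4π)) = -0.18792404

-0.187924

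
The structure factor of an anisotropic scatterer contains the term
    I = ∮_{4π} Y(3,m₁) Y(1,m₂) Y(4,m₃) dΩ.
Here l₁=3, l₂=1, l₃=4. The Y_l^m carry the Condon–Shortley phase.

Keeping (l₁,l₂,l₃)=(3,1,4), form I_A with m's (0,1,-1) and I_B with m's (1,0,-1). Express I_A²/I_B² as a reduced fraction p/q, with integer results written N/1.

2/3

Same 3,1,4: normalisation and zero-m 3j drop out of the ratio.
A: Δ: 0! 6! 2! / 9! → 1/252; sum: t=0:+1/72 = 1/72; 3j²(3 1 4; 0 1 -1) = Δ·Π!·Σ² = 5/126  (sign -1)
B: Δ: 0! 6! 2! / 9! → 1/252; sum: t=0:+1/48 = 1/48; 3j²(3 1 4; 1 0 -1) = Δ·Π!·Σ² = 5/84  (sign -1)
I_A²/I_B² = (5/126)/(5/84) = 2/3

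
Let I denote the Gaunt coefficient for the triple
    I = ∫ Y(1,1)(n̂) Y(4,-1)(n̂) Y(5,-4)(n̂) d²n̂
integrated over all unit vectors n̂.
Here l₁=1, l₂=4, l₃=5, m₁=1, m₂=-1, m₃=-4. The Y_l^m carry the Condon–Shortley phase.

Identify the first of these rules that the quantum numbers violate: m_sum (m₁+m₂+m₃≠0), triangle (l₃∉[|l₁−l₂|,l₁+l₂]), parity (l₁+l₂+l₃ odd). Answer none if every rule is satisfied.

Σmᵢ = -4  ✗
l₃∈[|l₁−l₂|,l₁+l₂]=[3,5], have l₃=5
Σlᵢ = 10 ⇒ even

m_sum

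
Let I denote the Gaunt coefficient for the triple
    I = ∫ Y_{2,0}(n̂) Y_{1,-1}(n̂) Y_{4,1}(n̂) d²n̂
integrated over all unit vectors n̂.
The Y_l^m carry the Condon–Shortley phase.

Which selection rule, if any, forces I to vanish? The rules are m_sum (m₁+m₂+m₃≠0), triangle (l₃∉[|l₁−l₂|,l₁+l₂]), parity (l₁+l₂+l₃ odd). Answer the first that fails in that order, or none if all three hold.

m₁+m₂+m₃ = 0 − 1 + 1 = 0  ✓
triangle: |2−1|=1 ≤ l₃=4 ≤ 2+1=3  ✗
parity: l₁+l₂+l₃ = 7 is odd

triangle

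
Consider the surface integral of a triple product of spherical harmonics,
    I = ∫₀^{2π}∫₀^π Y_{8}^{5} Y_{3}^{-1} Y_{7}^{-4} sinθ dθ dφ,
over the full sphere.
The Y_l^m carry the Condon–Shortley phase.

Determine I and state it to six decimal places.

Rules hold: Σm=0, L=18 even, 5≤7≤11.
N = 17·7·15 = 1785
Δ = 4!·12!·2!/19! = 1/5290740
Racah Σ t=1..3: t=1:−1/7257600 t=2:+1/2073600 t=3:−1/7257600 = 1/4838400
⇒ 3j(8 3 7; 0 0 0)² = 252/20995, sgn -1
Racah Σ t=0..2: t=0:+1/104509440 t=1:−1/43545600 t=2:+1/319334400 = -59/5748019200
⇒ 3j(8 3 7; 5 -1 -4)² = 3481/406980, sgn +1
4πI² = N·(3j₀)²·(3jₘ)² = 73101/398905
I = -1·√(0.183254/4π) = -0.12075969

-0.120760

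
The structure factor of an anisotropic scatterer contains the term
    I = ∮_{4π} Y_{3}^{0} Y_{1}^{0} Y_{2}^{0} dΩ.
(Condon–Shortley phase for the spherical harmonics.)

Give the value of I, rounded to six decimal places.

Rules hold: Σm=0, L=6 even, 2≤2≤4.
N = 7·3·5 = 105
Δ = 2!·4!·0!/7! = 1/105
Racah Σ t=1..1: t=1:−1/4 = -1/4
⇒ 3j(3 1 2; 0 0 0)² = 3/35, sgn -1
(m-triple is (0,0,0) — same symbol as above.)
4πI² = N·(3j₀)²·(3jₘ)² = 27/35
I = +1·√(0.771429/4π) = 0.24776670

0.247767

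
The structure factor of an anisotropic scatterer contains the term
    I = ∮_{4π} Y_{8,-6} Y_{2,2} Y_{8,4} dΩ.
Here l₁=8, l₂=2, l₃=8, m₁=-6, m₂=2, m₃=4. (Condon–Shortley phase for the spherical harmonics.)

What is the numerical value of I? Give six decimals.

Checks pass: Σm=0; 18 even; l₃=8∈[6,10].
(2·8+1)(2·2+1)(2·8+1) = 1445
Δ: 2! 14! 2! / 19! → 1/348840
sum: t=0:+1/116121600 t=1:−1/25401600 t=2:+1/116121600 = -1/45158400
3j²(8 2 8; 0 0 0) = Δ·Π!·Σ² = 24/1615  (sign -1)
sum: t=2:+1/3832012800 = 1/3832012800
3j²(8 2 8; -6 2 4) = Δ·Π!·Σ² = 91/9690  (sign +1)
combine: 4πI² = 1445·24/1615·91/9690 = 364/1805
take √, sign -1: I = -0.12667974

-0.126680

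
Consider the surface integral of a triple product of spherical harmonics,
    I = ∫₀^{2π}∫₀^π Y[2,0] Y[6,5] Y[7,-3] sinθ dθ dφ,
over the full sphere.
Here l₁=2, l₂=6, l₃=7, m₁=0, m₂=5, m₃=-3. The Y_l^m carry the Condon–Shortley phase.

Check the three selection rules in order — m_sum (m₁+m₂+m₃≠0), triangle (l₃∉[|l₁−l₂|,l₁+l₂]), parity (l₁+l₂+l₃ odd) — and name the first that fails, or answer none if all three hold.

m₁+m₂+m₃ = 0 + 5 − 3 = 2  ✗
triangle: |2−6|=4 ≤ l₃=7 ≤ 2+6=8
parity: l₁+l₂+l₃ = 15 is odd

m_sum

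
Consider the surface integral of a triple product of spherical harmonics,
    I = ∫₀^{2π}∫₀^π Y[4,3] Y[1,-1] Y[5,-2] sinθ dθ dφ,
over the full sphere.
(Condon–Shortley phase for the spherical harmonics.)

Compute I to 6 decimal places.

0.085055

Checks pass: Σm=0; 10 even; l₃=5∈[3,5].
(2·4+1)(2·1+1)(2·5+1) = 297
Δ: 0! 8! 2! / 11! → 1/495
sum: t=0:+1/576 = 1/576
3j²(4 1 5; 0 0 0) = Δ·Π!·Σ² = 5/99  (sign -1)
sum: t=0:+1/10080 = 1/10080
3j²(4 1 5; 3 -1 -2) = Δ·Π!·Σ² = 1/165  (sign -1)
combine: 4πI² = 297·5/99·1/165 = 1/11
take √, sign +1: I = 0.08505478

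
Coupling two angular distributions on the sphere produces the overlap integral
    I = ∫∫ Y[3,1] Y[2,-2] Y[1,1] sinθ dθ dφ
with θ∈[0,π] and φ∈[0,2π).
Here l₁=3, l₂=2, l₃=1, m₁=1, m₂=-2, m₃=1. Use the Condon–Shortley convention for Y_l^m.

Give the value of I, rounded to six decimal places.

m-sum 0 ✓  L=6 even ✓  1≤1≤5 ✓
Π(2lᵢ+1) = 7×5×3 = 105
triangle coeff Δ(3,2,1) = 1/105
Σ_t [2,2]: t=2:+1/4 = 1/4
(3j)²=3/35 [(3 2 1; 0 0 0)], sign=-1
Σ_t [0,0]: t=0:+1/48 = 1/48
(3j)²=1/105 [(3 2 1; 1 -2 1)], sign=+1
⇒ 4πI² = 3/35
I = (-1)√(3/35/(4π)) = -0.08258890

-0.082589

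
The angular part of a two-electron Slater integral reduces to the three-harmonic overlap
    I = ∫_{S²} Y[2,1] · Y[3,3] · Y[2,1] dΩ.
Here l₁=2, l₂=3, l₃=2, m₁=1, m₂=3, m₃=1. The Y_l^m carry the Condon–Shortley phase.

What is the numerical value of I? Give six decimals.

m-sum = 1 + 3 + 1 = 5 ≠ 0 ⇒ I = 0

0.000000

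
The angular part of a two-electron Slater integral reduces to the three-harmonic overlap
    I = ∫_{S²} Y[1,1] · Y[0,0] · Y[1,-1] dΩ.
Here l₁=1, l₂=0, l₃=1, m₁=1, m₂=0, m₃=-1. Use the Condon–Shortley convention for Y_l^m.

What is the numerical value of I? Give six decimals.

-0.282095

Checks pass: Σm=0; 2 even; l₃=1∈[1,1].
(2·1+1)(2·0+1)(2·1+1) = 9
Δ: 0! 2! 0! / 3! → 1/3
sum: t=0:+1/1 = 1/1
3j²(1 0 1; 0 0 0) = Δ·Π!·Σ² = 1/3  (sign -1)
sum: t=0:+1/2 = 1/2
3j²(1 0 1; 1 0 -1) = Δ·Π!·Σ² = 1/3  (sign +1)
combine: 4πI² = 9·1/3·1/3 = 1/1
take √, sign -1: I = -0.28209479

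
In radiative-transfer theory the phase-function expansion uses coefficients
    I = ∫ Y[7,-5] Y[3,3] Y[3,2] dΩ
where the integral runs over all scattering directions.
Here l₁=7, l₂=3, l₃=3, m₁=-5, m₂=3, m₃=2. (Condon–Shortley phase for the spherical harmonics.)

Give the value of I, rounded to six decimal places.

l₃=3 ∉ [4,10] — triangle fails ⇒ I = 0

0.000000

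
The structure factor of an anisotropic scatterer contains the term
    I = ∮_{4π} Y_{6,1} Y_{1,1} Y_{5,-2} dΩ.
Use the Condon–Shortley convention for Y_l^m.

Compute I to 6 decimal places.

-0.129207

m-sum 0 ✓  L=12 even ✓  5≤5≤7 ✓
Π(2lᵢ+1) = 13×3×11 = 429
triangle coeff Δ(6,1,5) = 1/858
Σ_t [1,1]: t=1:−1/14400 = -1/14400
(3j)²=6/143 [(6 1 5; 0 0 0)], sign=+1
Σ_t [2,2]: t=2:+1/60480 = 1/60480
(3j)²=5/429 [(6 1 5; 1 1 -2)], sign=-1
⇒ 4πI² = 30/143
I = (-1)√(30/143/(4π)) = -0.12920749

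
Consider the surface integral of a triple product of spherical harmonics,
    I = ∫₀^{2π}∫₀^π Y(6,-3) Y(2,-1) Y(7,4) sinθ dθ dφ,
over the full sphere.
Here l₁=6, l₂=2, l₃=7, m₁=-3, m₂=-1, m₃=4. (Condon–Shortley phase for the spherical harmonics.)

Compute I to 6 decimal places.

Σlᵢ=15 odd — θ-integrand is odd under cosθ→−cosθ; I=0

0.000000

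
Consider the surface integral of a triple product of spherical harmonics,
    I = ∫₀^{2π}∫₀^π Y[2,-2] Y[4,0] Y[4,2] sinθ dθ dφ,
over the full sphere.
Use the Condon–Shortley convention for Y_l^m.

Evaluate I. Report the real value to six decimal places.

Checks pass: Σm=0; 10 even; l₃=4∈[2,6].
(2·2+1)(2·4+1)(2·4+1) = 405
Δ: 2! 2! 6! / 11! → 1/13860
sum: t=0:+1/192 t=1:−1/36 t=2:+1/192 = -5/288
3j²(2 4 4; 0 0 0) = Δ·Π!·Σ² = 20/693  (sign -1)
sum: t=2:+1/192 = 1/192
3j²(2 4 4; -2 0 2) = Δ·Π!·Σ² = 3/77  (sign +1)
combine: 4πI² = 405·20/693·3/77 = 2700/5929
take √, sign -1: I = -0.19036462

-0.190365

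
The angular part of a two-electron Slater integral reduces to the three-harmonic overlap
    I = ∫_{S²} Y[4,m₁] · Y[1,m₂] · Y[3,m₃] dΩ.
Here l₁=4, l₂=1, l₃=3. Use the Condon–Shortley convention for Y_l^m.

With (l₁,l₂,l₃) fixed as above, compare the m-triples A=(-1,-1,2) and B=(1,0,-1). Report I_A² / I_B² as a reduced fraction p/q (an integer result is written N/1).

Same 4,1,3: normalisation and zero-m 3j drop out of the ratio.
A: Δ: 2! 6! 0! / 9! → 1/252; sum: t=0:+1/240 = 1/240; 3j²(4 1 3; -1 -1 2) = Δ·Π!·Σ² = 1/84  (sign -1)
B: Δ: 2! 6! 0! / 9! → 1/252; sum: t=1:−1/48 = -1/48; 3j²(4 1 3; 1 0 -1) = Δ·Π!·Σ² = 5/84  (sign -1)
I_A²/I_B² = (1/84)/(5/84) = 1/5

1/5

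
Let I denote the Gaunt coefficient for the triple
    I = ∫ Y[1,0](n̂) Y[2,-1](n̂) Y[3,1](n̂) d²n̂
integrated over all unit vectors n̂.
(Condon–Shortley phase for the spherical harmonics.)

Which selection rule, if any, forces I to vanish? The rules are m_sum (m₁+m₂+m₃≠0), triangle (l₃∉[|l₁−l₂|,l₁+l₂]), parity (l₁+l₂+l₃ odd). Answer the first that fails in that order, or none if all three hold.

none

azimuthal sum: 0 − 1 + 1 = 0  ✓
1 ≤ 3 ≤ 3 (triangle on l)  ✓
L = 1 + 2 + 3 = 6 (even)  ✓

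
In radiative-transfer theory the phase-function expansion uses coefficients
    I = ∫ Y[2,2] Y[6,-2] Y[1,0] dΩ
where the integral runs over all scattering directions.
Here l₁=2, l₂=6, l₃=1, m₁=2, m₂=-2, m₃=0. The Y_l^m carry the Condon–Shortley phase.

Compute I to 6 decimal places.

0.000000

|2−6|≤1≤2+6 violated ⇒ I = 0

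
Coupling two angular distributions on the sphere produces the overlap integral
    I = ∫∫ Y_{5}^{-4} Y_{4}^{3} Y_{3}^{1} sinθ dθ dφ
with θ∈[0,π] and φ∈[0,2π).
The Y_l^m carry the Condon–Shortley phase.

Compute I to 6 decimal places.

0.042401

m-sum 0 ✓  L=12 even ✓  1≤3≤9 ✓
Π(2lᵢ+1) = 11×9×7 = 693
triangle coeff Δ(5,4,3) = 1/180180
Σ_t [2,4]: t=2:+1/576 t=3:−1/144 t=4:+1/576 = -1/288
(3j)²=20/1001 [(5 4 3; 0 0 0)], sign=+1
Σ_t [5,6]: t=5:−1/5760 t=6:+1/4320 = 1/17280
(3j)²=7/4290 [(5 4 3; -4 3 1)], sign=+1
⇒ 4πI² = 42/1859
I = (+1)√(42/1859/(4π)) = 0.04240138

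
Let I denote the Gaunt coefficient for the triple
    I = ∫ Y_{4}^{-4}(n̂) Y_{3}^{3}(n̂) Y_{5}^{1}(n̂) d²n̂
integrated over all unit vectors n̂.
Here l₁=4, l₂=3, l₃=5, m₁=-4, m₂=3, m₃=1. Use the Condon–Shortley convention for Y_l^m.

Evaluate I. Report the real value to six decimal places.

Checks pass: Σm=0; 12 even; l₃=5∈[1,7].
(2·4+1)(2·3+1)(2·5+1) = 693
Δ: 2! 6! 4! / 13! → 1/180180
sum: t=0:+1/576 t=1:−1/144 t=2:+1/576 = -1/288
3j²(4 3 5; 0 0 0) = Δ·Π!·Σ² = 20/1001  (sign +1)
sum: t=2:+1/34560 = 1/34560
3j²(4 3 5; -4 3 1) = Δ·Π!·Σ² = 1/429  (sign +1)
combine: 4πI² = 693·20/1001·1/429 = 60/1859
take √, sign +1: I = 0.05067935

0.050679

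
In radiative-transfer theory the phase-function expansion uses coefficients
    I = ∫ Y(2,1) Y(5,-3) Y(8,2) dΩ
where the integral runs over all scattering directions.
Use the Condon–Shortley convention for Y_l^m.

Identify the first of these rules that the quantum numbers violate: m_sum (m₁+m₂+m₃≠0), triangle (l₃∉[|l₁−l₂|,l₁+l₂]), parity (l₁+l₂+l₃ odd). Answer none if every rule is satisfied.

azimuthal sum: 1 − 3 + 2 = 0  ✓
3 ≤ 8 ≤ 7 (triangle on l)  ✗
L = 2 + 5 + 8 = 15 (odd)

triangle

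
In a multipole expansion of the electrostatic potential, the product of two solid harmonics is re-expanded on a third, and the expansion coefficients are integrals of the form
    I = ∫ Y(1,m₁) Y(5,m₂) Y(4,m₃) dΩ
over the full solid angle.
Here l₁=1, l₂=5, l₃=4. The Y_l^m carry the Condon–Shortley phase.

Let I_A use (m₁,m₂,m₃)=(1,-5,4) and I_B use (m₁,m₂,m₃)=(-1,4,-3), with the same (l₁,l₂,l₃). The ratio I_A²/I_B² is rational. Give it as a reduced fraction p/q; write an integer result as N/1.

5/4

Shared (l₁,l₂,l₃)=(1,5,4): N and (l;000)² cancel in I_A²/I_B².
A: Δ = 2!·0!·8!/11! = 1/495; Racah Σ t=0..0: t=0:+1/80640 = 1/80640; ⇒ 3j(1 5 4; 1 -5 4)² = 1/11, sgn +1
B: Δ = 2!·0!·8!/11! = 1/495; Racah Σ t=2..2: t=2:+1/10080 = 1/10080; ⇒ 3j(1 5 4; -1 4 -3)² = 4/55, sgn -1
I_A²/I_B² = (1/11)/(4/55) = 5/4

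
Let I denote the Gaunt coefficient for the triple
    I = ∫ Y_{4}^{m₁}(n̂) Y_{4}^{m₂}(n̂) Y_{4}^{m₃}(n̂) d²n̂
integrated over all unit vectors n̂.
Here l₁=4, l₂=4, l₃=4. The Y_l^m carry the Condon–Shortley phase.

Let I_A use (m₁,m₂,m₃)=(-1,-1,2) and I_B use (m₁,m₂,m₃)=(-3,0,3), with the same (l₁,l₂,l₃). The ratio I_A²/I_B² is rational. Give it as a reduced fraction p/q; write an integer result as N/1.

Shared (l₁,l₂,l₃)=(4,4,4): N and (l;000)² cancel in I_A²/I_B².
A: Δ = 4!·4!·4!/13! = 1/450450; Racah Σ t=1..3: t=1:−1/576 t=2:+1/144 t=3:−1/576 = 1/288; ⇒ 3j(4 4 4; -1 -1 2)² = 20/1001, sgn +1
B: Δ = 4!·4!·4!/13! = 1/450450; Racah Σ t=3..4: t=3:−1/864 t=4:+1/3456 = -1/1152; ⇒ 3j(4 4 4; -3 0 3)² = 7/286, sgn +1
I_A²/I_B² = (20/1001)/(7/286) = 40/49

40/49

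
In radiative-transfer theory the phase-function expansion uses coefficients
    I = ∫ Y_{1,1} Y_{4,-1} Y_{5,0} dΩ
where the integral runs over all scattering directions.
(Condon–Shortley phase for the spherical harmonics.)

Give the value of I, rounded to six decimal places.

Rules hold: Σm=0, L=10 even, 3≤5≤5.
N = 3·9·11 = 297
Δ = 0!·2!·8!/11! = 1/495
Racah Σ t=0..0: t=0:+1/576 = 1/576
⇒ 3j(1 4 5; 0 0 0)² = 5/99, sgn -1
Racah Σ t=0..0: t=0:+1/1440 = 1/1440
⇒ 3j(1 4 5; 1 -1 0)² = 2/99, sgn -1
4πI² = N·(3j₀)²·(3jₘ)² = 10/33
I = +1·√(0.30303/4π) = 0.15528807

0.155288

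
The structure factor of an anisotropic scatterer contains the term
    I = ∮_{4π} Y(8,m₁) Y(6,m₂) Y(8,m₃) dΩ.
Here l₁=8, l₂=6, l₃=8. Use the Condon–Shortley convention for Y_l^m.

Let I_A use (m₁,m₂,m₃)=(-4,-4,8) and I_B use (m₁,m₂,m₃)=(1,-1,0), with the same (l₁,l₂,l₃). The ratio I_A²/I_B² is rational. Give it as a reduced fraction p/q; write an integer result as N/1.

Same 8,6,8: normalisation and zero-m 3j drop out of the ratio.
A: Δ: 6! 10! 6! / 23! → 1/13742520792; sum: t=2:+1/125411328000 = 1/125411328000; 3j²(8 6 8; -4 -4 8) = Δ·Π!·Σ² = 60/7429  (sign +1)
B: Δ: 6! 10! 6! / 23! → 1/13742520792; sum: t=0:+1/2612736000 t=1:−1/99532800 t=2:+1/24883200 t=3:−1/29859840 t=4:+1/174182400 t=5:−1/6967296000 = 11/4180377600; 3j²(8 6 8; 1 -1 0) = Δ·Π!·Σ² = 175/193154  (sign +1)
I_A²/I_B² = (60/7429)/(175/193154) = 312/35

312/35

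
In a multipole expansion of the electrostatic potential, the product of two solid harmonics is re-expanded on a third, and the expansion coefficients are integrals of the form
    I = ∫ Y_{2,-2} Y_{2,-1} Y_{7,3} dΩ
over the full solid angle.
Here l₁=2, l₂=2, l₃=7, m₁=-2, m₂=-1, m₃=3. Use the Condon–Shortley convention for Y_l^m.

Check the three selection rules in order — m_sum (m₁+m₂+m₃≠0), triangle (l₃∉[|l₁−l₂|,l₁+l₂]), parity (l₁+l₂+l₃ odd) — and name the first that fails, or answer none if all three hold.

Σmᵢ = 0  ✓
l₃∈[|l₁−l₂|,l₁+l₂]=[0,4], have l₃=7  ✗
Σlᵢ = 11 ⇒ odd

triangle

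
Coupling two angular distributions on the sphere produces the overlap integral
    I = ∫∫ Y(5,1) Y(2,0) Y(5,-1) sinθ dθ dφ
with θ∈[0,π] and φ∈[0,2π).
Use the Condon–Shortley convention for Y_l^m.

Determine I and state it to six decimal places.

-0.145565

Checks pass: Σm=0; 12 even; l₃=5∈[3,7].
(2·5+1)(2·2+1)(2·5+1) = 605
Δ: 2! 8! 2! / 13! → 1/38610
sum: t=0:+1/2880 t=1:−1/576 t=2:+1/2880 = -1/960
3j²(5 2 5; 0 0 0) = Δ·Π!·Σ² = 10/429  (sign +1)
sum: t=0:+1/2304 t=1:−1/720 t=2:+1/5760 = -1/1280
3j²(5 2 5; 1 0 -1) = Δ·Π!·Σ² = 27/1430  (sign -1)
combine: 4πI² = 605·10/429·27/1430 = 45/169
take √, sign -1: I = -0.14556534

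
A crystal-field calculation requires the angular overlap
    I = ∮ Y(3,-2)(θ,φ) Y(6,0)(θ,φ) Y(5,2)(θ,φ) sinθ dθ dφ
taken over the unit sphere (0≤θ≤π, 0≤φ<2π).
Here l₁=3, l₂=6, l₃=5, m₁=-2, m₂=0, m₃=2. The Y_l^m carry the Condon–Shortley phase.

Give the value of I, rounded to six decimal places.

-0.165130

m-sum 0 ✓  L=14 even ✓  3≤5≤9 ✓
Π(2lᵢ+1) = 7×13×11 = 1001
triangle coeff Δ(3,6,5) = 1/675675
Σ_t [1,3]: t=1:−1/8640 t=2:+1/2304 t=3:−1/8640 = 7/34560
(3j)²=7/429 [(3 6 5; 0 0 0)], sign=-1
Σ_t [3,4]: t=3:−1/8640 t=4:+1/34560 = -1/11520
(3j)²=3/143 [(3 6 5; -2 0 2)], sign=+1
⇒ 4πI² = 49/143
I = (-1)√(49/143/(4π)) = -0.16512966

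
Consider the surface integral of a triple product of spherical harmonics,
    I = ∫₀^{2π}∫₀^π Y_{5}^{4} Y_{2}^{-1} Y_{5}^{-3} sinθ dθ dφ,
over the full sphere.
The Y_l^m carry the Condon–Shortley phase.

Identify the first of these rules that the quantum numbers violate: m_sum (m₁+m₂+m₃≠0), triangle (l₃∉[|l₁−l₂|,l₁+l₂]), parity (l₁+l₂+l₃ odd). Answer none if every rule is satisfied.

none

azimuthal sum: 4 − 1 − 3 = 0  ✓
3 ≤ 5 ≤ 7 (triangle on l)  ✓
L = 5 + 2 + 5 = 12 (even)  ✓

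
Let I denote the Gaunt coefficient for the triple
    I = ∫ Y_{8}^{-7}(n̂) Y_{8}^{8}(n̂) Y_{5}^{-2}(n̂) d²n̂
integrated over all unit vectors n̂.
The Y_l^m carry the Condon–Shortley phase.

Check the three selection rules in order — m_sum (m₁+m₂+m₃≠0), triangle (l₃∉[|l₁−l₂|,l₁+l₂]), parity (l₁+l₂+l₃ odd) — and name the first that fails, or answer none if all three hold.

azimuthal sum: -7 + 8 − 2 = -1  ✗
0 ≤ 5 ≤ 16 (triangle on l)
L = 8 + 8 + 5 = 21 (odd)

m_sum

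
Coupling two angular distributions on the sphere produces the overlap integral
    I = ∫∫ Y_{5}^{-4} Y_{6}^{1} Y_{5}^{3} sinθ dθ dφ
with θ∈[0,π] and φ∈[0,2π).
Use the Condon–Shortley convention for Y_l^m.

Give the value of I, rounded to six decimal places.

Rules hold: Σm=0, L=16 even, 1≤5≤11.
N = 11·13·11 = 1573
Δ = 6!·4!·6!/17! = 1/28588560
Racah Σ t=1..5: t=1:−1/345600 t=2:+1/13824 t=3:−1/5184 t=4:+1/13824 t=5:−1/345600 = -7/129600
⇒ 3j(5 6 5; 0 0 0)² = 80/7293, sgn +1
Racah Σ t=5..6: t=5:−1/138240 t=6:+1/518400 = -11/2073600
⇒ 3j(5 6 5; -4 1 3)² = 77/4420, sgn -1
4πI² = N·(3j₀)²·(3jₘ)² = 3388/11271
I = -1·√(0.300594/4π) = -0.15466268

-0.154663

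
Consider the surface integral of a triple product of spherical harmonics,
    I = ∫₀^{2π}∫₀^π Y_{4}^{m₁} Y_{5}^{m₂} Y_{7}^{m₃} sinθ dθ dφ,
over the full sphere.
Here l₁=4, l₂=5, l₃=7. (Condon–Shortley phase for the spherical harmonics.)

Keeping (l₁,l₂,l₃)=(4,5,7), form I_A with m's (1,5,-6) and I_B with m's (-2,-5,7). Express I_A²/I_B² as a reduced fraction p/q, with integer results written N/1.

9/7

Same 4,5,7: normalisation and zero-m 3j drop out of the ratio.
A: Δ: 2! 6! 8! / 17! → 1/6126120; sum: t=2:+1/9676800 = 1/9676800; 3j²(4 5 7; 1 5 -6) = Δ·Π!·Σ² = 27/952  (sign -1)
B: Δ: 2! 6! 8! / 17! → 1/6126120; sum: t=0:+1/58060800 = 1/58060800; 3j²(4 5 7; -2 -5 7) = Δ·Π!·Σ² = 3/136  (sign +1)
I_A²/I_B² = (27/952)/(3/136) = 9/7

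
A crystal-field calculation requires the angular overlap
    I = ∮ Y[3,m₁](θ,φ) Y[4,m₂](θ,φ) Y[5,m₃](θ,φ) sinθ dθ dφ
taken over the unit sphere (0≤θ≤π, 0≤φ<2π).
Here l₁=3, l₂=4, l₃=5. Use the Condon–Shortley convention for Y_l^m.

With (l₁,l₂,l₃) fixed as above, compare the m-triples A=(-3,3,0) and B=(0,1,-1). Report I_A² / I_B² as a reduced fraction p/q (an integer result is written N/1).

525/722

Same 3,4,5: normalisation and zero-m 3j drop out of the ratio.
A: Δ: 2! 4! 6! / 13! → 1/180180; sum: t=2:+1/5760 = 1/5760; 3j²(3 4 5; -3 3 0) = Δ·Π!·Σ² = 5/572  (sign -1)
B: Δ: 2! 4! 6! / 13! → 1/180180; sum: t=0:+1/1440 t=1:−1/192 t=2:+1/432 = -19/8640; 3j²(3 4 5; 0 1 -1) = Δ·Π!·Σ² = 361/30030  (sign -1)
I_A²/I_B² = (5/572)/(361/30030) = 525/722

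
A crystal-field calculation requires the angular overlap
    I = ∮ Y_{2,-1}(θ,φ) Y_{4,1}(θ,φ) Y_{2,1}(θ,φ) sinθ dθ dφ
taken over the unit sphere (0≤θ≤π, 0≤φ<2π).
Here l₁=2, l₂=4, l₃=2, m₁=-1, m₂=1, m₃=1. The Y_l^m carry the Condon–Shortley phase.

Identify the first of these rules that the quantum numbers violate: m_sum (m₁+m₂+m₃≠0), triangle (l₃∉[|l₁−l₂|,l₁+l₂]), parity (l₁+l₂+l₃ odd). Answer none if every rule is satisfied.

Σmᵢ = 1  ✗
l₃∈[|l₁−l₂|,l₁+l₂]=[2,6], have l₃=2
Σlᵢ = 8 ⇒ even

m_sum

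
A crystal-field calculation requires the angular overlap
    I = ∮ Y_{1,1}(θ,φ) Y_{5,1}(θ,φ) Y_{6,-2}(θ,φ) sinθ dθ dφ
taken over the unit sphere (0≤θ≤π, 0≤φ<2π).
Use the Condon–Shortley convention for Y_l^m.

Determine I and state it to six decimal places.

0.216205

m-sum 0 ✓  L=12 even ✓  4≤6≤6 ✓
Π(2lᵢ+1) = 3×11×13 = 429
triangle coeff Δ(1,5,6) = 1/858
Σ_t [0,0]: t=0:+1/14400 = 1/14400
(3j)²=6/143 [(1 5 6; 0 0 0)], sign=+1
Σ_t [0,0]: t=0:+1/34560 = 1/34560
(3j)²=14/429 [(1 5 6; 1 1 -2)], sign=+1
⇒ 4πI² = 84/143
I = (+1)√(84/143/(4π)) = 0.21620548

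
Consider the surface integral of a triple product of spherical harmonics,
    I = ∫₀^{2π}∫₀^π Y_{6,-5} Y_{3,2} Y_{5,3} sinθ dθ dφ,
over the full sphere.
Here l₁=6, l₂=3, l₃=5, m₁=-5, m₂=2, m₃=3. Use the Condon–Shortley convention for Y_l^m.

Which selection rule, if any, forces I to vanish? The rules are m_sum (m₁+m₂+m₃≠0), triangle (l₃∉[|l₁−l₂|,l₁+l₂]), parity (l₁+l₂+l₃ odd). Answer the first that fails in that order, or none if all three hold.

m₁+m₂+m₃ = -5 + 2 + 3 = 0  ✓
triangle: |6−3|=3 ≤ l₃=5 ≤ 6+3=9  ✓
parity: l₁+l₂+l₃ = 14 is even  ✓

none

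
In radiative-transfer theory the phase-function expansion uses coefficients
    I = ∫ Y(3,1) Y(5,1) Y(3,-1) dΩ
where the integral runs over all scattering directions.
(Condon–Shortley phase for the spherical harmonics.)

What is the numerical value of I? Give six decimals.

m-sum = 1 + 1 − 1 = 1 ≠ 0 ⇒ I = 0

0.000000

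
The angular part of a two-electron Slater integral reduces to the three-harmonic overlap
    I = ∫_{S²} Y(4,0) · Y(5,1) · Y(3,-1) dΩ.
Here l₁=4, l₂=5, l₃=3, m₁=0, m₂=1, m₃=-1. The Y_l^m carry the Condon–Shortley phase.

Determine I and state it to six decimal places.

Rules hold: Σm=0, L=12 even, 1≤3≤9.
N = 9·11·7 = 693
Δ = 6!·2!·4!/13! = 1/180180
Racah Σ t=2..4: t=2:+1/576 t=3:−1/144 t=4:+1/576 = -1/288
⇒ 3j(4 5 3; 0 0 0)² = 20/1001, sgn +1
Racah Σ t=2..4: t=2:+1/2304 t=3:−1/216 t=4:+1/384 = -11/6912
⇒ 3j(4 5 3; 0 1 -1)² = 11/1638, sgn -1
4πI² = N·(3j₀)²·(3jₘ)² = 110/1183
I = -1·√(0.0929839/4π) = -0.08601992

-0.086020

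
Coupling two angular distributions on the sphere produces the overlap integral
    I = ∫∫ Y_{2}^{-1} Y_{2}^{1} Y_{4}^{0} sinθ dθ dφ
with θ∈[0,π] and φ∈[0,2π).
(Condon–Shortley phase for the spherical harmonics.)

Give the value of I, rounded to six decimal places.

0.161197

Rules hold: Σm=0, L=8 even, 0≤4≤4.
N = 5·5·9 = 225
Δ = 0!·4!·4!/9! = 1/630
Racah Σ t=0..0: t=0:+1/16 = 1/16
⇒ 3j(2 2 4; 0 0 0)² = 2/35, sgn +1
Racah Σ t=0..0: t=0:+1/36 = 1/36
⇒ 3j(2 2 4; -1 1 0)² = 8/315, sgn +1
4πI² = N·(3j₀)²·(3jₘ)² = 16/49
I = +1·√(0.326531/4π) = 0.16119702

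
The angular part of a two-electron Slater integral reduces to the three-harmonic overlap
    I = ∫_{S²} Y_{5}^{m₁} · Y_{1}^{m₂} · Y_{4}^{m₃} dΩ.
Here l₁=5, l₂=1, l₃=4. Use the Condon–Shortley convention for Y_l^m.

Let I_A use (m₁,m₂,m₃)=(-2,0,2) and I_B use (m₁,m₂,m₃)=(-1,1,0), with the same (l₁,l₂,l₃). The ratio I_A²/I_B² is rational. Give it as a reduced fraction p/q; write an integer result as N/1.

7/5

Shared (l₁,l₂,l₃)=(5,1,4): N and (l;000)² cancel in I_A²/I_B².
A: Δ = 2!·8!·0!/11! = 1/495; Racah Σ t=1..1: t=1:−1/1440 = -1/1440; ⇒ 3j(5 1 4; -2 0 2)² = 7/165, sgn -1
B: Δ = 2!·8!·0!/11! = 1/495; Racah Σ t=2..2: t=2:+1/1152 = 1/1152; ⇒ 3j(5 1 4; -1 1 0)² = 1/33, sgn +1
I_A²/I_B² = (7/165)/(1/33) = 7/5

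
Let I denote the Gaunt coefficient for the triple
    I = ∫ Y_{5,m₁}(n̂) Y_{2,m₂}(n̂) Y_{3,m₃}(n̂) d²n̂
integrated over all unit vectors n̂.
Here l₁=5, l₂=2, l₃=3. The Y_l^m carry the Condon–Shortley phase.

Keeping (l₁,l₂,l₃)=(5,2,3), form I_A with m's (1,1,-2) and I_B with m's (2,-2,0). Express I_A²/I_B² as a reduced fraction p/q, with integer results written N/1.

24/35

l's match ⇒ only the (l;m) 3-j factors differ between A and B.
A: triangle coeff Δ(5,2,3) = 1/2310; Σ_t [3,3]: t=3:−1/720 = -1/720; (3j)²=4/385 [(5 2 3; 1 1 -2)], sign=+1
B: triangle coeff Δ(5,2,3) = 1/2310; Σ_t [0,0]: t=0:+1/864 = 1/864; (3j)²=1/66 [(5 2 3; 2 -2 0)], sign=-1
I_A²/I_B² = (4/385)/(1/66) = 24/35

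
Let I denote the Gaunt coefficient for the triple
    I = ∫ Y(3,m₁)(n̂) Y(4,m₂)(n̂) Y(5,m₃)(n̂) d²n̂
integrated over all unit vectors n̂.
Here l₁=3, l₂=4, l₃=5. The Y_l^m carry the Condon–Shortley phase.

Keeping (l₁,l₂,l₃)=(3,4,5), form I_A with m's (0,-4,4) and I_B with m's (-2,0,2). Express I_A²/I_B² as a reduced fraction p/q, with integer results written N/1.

Shared (l₁,l₂,l₃)=(3,4,5): N and (l;000)² cancel in I_A²/I_B².
A: Δ = 2!·4!·6!/13! = 1/180180; Racah Σ t=0..0: t=0:+1/8640 = 1/8640; ⇒ 3j(3 4 5; 0 -4 4)² = 28/715, sgn -1
B: Δ = 2!·4!·6!/13! = 1/180180; Racah Σ t=1..2: t=1:−1/864 t=2:+1/576 = 1/1728; ⇒ 3j(3 4 5; -2 0 2)² = 5/1287, sgn -1
I_A²/I_B² = (28/715)/(5/1287) = 252/25

252/25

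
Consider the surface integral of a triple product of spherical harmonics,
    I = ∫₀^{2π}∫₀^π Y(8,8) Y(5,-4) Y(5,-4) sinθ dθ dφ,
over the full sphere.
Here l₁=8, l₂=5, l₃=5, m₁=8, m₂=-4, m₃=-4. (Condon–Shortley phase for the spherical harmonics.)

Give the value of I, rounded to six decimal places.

m-sum 0 ✓  L=18 even ✓  3≤5≤13 ✓
Π(2lᵢ+1) = 17×11×11 = 2057
triangle coeff Δ(8,5,5) = 1/37413090
Σ_t [3,5]: t=3:−1/1036800 t=4:+1/331776 t=5:−1/1036800 = 1/921600
(3j)²=490/46189 [(8 5 5; 0 0 0)], sign=-1
Σ_t [0,0]: t=0:+1/1625702400 = 1/1625702400
(3j)²=9/323 [(8 5 5; 8 -4 -4)], sign=-1
⇒ 4πI² = 48510/79781
I = (+1)√(48510/79781/(4π)) = 0.21996874

0.219969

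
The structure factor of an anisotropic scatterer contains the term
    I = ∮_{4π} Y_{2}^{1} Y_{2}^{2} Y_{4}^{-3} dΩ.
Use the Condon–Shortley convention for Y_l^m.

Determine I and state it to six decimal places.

-0.238414

Checks pass: Σm=0; 8 even; l₃=4∈[0,4].
(2·2+1)(2·2+1)(2·4+1) = 225
Δ: 0! 4! 4! / 9! → 1/630
sum: t=0:+1/16 = 1/16
3j²(2 2 4; 0 0 0) = Δ·Π!·Σ² = 2/35  (sign +1)
sum: t=0:+1/144 = 1/144
3j²(2 2 4; 1 2 -3) = Δ·Π!·Σ² = 1/18  (sign -1)
combine: 4πI² = 225·2/35·1/18 = 5/7
take √, sign -1: I = -0.23841361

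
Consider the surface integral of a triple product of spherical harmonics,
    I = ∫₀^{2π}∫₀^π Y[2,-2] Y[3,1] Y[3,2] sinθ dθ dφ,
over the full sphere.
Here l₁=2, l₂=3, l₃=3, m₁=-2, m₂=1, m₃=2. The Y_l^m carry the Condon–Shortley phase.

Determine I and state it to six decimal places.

m-sum = -2 + 1 + 2 = 1 ≠ 0 ⇒ I = 0

0.000000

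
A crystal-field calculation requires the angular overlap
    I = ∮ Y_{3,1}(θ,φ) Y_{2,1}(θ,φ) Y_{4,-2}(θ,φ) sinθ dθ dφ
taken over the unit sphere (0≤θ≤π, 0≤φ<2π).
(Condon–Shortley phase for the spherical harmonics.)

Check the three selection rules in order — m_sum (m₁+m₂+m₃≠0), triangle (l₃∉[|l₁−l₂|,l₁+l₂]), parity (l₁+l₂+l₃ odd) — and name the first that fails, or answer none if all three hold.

m₁+m₂+m₃ = 1 + 1 − 2 = 0  ✓
triangle: |3−2|=1 ≤ l₃=4 ≤ 3+2=5  ✓
parity: l₁+l₂+l₃ = 9 is odd  ✗

parity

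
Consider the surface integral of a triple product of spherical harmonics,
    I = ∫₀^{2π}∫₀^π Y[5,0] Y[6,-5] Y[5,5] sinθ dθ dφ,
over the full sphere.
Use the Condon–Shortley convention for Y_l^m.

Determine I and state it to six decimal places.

-0.152641

Rules hold: Σm=0, L=16 even, 1≤5≤11.
N = 11·13·11 = 1573
Δ = 6!·4!·6!/17! = 1/28588560
Racah Σ t=1..5: t=1:−1/345600 t=2:+1/13824 t=3:−1/5184 t=4:+1/13824 t=5:−1/345600 = -7/129600
⇒ 3j(5 6 5; 0 0 0)² = 80/7293, sgn +1
Racah Σ t=1..1: t=1:−1/2073600 = -1/2073600
⇒ 3j(5 6 5; 0 -5 5)² = 15/884, sgn -1
4πI² = N·(3j₀)²·(3jₘ)² = 1100/3757
I = -1·√(0.292787/4π) = -0.15264086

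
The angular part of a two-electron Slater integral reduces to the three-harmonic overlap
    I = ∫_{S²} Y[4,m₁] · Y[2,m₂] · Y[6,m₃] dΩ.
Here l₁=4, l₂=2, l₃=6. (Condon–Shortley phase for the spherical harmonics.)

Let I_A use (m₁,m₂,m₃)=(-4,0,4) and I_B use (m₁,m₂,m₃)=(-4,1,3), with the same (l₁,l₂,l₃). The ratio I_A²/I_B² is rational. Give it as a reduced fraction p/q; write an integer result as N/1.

Same 4,2,6: normalisation and zero-m 3j drop out of the ratio.
A: Δ: 0! 8! 4! / 13! → 1/6435; sum: t=0:+1/161280 = 1/161280; 3j²(4 2 6; -4 0 4) = Δ·Π!·Σ² = 1/143  (sign +1)
B: Δ: 0! 8! 4! / 13! → 1/6435; sum: t=0:+1/241920 = 1/241920; 3j²(4 2 6; -4 1 3) = Δ·Π!·Σ² = 1/715  (sign -1)
I_A²/I_B² = (1/143)/(1/715) = 5/1

5/1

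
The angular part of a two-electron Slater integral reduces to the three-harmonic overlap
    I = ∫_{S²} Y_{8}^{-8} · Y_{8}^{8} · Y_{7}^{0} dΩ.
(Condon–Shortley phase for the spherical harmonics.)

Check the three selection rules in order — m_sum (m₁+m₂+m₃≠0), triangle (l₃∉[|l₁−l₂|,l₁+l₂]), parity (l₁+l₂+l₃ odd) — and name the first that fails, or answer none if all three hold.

m₁+m₂+m₃ = -8 + 8 + 0 = 0  ✓
triangle: |8−8|=0 ≤ l₃=7 ≤ 8+8=16  ✓
parity: l₁+l₂+l₃ = 23 is odd  ✗

parity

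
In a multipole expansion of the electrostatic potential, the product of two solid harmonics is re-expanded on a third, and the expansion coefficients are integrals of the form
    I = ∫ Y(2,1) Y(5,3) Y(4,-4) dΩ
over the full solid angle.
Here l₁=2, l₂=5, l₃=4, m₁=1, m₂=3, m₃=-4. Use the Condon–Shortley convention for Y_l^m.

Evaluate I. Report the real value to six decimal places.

L=11 odd ⇒ parity kills the (l;000) factor ⇒ I = 0

0.000000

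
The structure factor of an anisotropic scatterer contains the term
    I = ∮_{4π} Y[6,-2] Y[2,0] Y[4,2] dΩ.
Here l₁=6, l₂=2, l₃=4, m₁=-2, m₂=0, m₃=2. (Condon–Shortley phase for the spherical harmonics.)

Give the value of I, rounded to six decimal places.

Rules hold: Σm=0, L=12 even, 4≤4≤8.
N = 13·5·9 = 585
Δ = 4!·8!·0!/13! = 1/6435
Racah Σ t=2..2: t=2:+1/2304 = 1/2304
⇒ 3j(6 2 4; 0 0 0)² = 5/143, sgn +1
Racah Σ t=2..2: t=2:+1/5760 = 1/5760
⇒ 3j(6 2 4; -2 0 2)² = 56/2145, sgn +1
4πI² = N·(3j₀)²·(3jₘ)² = 840/1573
I = +1·√(0.534011/4π) = 0.20614383

0.206144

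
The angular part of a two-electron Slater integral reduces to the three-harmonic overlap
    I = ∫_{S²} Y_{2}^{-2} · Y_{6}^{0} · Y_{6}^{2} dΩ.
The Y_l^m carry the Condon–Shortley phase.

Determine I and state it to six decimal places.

-0.191909

Checks pass: Σm=0; 14 even; l₃=6∈[4,8].
(2·2+1)(2·6+1)(2·6+1) = 845
Δ: 2! 2! 10! / 15! → 1/90090
sum: t=0:+1/69120 t=1:−1/14400 t=2:+1/69120 = -7/172800
3j²(2 6 6; 0 0 0) = Δ·Π!·Σ² = 14/715  (sign -1)
sum: t=2:+1/69120 = 1/69120
3j²(2 6 6; -2 0 2) = Δ·Π!·Σ² = 4/143  (sign +1)
combine: 4πI² = 845·14/715·4/143 = 56/121
take √, sign -1: I = -0.19190947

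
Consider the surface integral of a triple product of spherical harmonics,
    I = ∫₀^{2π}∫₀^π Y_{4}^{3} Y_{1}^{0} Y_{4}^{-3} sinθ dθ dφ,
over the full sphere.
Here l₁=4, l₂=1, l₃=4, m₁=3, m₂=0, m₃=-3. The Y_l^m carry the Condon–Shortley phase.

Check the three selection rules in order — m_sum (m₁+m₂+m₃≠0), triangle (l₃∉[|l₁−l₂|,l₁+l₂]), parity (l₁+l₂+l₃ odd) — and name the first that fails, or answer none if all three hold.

parity

m₁+m₂+m₃ = 3 + 0 − 3 = 0  ✓
triangle: |4−1|=3 ≤ l₃=4 ≤ 4+1=5  ✓
parity: l₁+l₂+l₃ = 9 is odd  ✗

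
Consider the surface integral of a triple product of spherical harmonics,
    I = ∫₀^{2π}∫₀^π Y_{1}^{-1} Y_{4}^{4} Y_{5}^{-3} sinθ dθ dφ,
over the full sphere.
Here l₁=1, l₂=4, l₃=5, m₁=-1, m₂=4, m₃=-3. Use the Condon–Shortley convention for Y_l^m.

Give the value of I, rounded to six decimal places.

Checks pass: Σm=0; 10 even; l₃=5∈[3,5].
(2·1+1)(2·4+1)(2·5+1) = 297
Δ: 0! 2! 8! / 11! → 1/495
sum: t=0:+1/576 = 1/576
3j²(1 4 5; 0 0 0) = Δ·Π!·Σ² = 5/99  (sign -1)
sum: t=0:+1/80640 = 1/80640
3j²(1 4 5; -1 4 -3) = Δ·Π!·Σ² = 1/495  (sign +1)
combine: 4πI² = 297·5/99·1/495 = 1/33
take √, sign -1: I = -0.04910640

-0.049106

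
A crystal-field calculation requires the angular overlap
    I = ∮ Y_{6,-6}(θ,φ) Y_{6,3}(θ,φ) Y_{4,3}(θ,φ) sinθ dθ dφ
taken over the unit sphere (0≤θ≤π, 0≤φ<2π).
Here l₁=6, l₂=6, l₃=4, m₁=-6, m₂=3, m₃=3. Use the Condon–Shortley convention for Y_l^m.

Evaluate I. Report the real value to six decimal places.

-0.119136

Checks pass: Σm=0; 16 even; l₃=4∈[0,12].
(2·6+1)(2·6+1)(2·4+1) = 1521
Δ: 8! 4! 4! / 17! → 1/15315300
sum: t=2:+1/829440 t=3:−1/25920 t=4:+1/9216 t=5:−1/25920 t=6:+1/829440 = 7/207360
3j²(6 6 4; 0 0 0) = Δ·Π!·Σ² = 28/2431  (sign +1)
sum: t=8:+1/5806080 = 1/5806080
3j²(6 6 4; -6 3 3) = Δ·Π!·Σ² = 9/884  (sign -1)
combine: 4πI² = 1521·28/2431·9/884 = 567/3179
take √, sign -1: I = -0.11913554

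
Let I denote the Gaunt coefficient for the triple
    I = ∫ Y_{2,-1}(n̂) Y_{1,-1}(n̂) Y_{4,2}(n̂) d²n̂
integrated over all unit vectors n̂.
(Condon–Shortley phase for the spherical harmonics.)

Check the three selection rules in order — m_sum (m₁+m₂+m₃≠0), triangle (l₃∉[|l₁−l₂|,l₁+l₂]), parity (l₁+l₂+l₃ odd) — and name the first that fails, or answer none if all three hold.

m₁+m₂+m₃ = -1 − 1 + 2 = 0  ✓
triangle: |2−1|=1 ≤ l₃=4 ≤ 2+1=3  ✗
parity: l₁+l₂+l₃ = 7 is odd

triangle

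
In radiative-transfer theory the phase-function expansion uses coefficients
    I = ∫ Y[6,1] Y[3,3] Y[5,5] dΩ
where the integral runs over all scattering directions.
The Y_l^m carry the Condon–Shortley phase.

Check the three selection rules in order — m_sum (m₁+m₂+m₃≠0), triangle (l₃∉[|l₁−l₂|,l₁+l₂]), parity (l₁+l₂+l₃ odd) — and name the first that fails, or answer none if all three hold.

m₁+m₂+m₃ = 1 + 3 + 5 = 9  ✗
triangle: |6−3|=3 ≤ l₃=5 ≤ 6+3=9
parity: l₁+l₂+l₃ = 14 is even

m_sum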